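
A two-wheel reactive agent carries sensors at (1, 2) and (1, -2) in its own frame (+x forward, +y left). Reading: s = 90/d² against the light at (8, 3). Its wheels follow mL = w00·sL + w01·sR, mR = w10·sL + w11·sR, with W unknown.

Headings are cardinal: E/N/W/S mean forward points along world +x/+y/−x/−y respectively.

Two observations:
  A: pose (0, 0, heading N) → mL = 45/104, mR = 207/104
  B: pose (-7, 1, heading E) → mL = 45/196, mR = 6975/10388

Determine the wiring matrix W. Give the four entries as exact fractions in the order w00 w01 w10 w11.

1/2 0 1 1/2

obs A: pose=(0,0,N) → sL=45/52, sR=9/4, mL=45/104, mR=207/104
obs B: pose=(-7,1,E) → sL=45/98, sR=45/106, mL=45/196, mR=6975/10388
sensor matrix S = [[45/52, 9/4], [45/98, 45/106]]; det S = -44955/67522
solve [mL_A; mL_B] = S·[w00; w01] and [mR_A; mR_B] = S·[w10; w11]:
  w00 = 1/2, w01 = 0, w10 = 1, w11 = 1/2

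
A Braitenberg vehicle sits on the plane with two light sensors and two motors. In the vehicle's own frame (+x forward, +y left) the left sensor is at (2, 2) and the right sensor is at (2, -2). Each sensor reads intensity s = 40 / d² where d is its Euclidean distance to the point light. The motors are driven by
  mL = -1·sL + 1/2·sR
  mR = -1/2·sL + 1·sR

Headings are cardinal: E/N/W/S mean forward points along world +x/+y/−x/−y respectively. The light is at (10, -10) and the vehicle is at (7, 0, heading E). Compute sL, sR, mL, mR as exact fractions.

left sensor world pos  = (9, 2); dL² = 145
right sensor world pos = (9, -2); dR² = 65
sL = 40/145 = 8/29
sR = 40/65 = 8/13
mL = -1·sL + 1/2·sR = 12/377
mR = -1/2·sL + 1·sR = 180/377

8/29 8/13 12/377 180/377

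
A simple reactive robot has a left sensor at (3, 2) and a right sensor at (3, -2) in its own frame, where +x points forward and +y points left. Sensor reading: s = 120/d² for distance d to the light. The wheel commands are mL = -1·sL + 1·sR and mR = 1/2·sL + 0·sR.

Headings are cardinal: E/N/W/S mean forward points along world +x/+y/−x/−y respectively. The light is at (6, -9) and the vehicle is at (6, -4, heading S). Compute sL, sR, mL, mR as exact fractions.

15 15 0 15/2

left sensor world pos  = (8, -7); dL² = 8
right sensor world pos = (4, -7); dR² = 8
sL = 120/8 = 15
sR = 120/8 = 15
mL = -1·sL + 1·sR = 0
mR = 1/2·sL + 0·sR = 15/2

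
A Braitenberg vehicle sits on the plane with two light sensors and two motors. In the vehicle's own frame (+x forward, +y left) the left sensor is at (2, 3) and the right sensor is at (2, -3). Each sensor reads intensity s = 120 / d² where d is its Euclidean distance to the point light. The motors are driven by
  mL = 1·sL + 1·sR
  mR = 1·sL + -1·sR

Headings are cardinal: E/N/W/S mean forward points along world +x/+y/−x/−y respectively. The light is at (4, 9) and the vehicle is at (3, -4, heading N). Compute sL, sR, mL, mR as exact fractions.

left sensor world pos  = (0, -2); dL² = 137
right sensor world pos = (6, -2); dR² = 125
sL = 120/137 = 120/137
sR = 120/125 = 24/25
mL = 1·sL + 1·sR = 6288/3425
mR = 1·sL + -1·sR = -288/3425

120/137 24/25 6288/3425 -288/3425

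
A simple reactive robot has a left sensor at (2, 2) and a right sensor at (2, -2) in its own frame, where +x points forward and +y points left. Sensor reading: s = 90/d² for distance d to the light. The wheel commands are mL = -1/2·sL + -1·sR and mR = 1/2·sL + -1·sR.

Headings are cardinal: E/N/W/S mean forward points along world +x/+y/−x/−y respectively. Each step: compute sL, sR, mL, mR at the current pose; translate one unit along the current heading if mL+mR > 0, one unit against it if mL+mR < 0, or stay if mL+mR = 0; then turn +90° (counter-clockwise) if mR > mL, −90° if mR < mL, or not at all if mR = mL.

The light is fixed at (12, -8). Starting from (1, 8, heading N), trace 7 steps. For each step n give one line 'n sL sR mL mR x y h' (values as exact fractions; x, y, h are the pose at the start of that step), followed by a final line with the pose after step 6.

n=0: pose=(1,8,N); sL=90/493, sR=2/9; mL=-1391/4437, mR=-581/4437; mL+mR=-4/9 → advance -1; mR−mL=90/493 → turn +1·90°
n=1: pose=(1,7,W); sL=45/169, sR=45/229; mL=-25515/77402, mR=-4905/77402; mL+mR=-90/229 → advance -1; mR−mL=45/169 → turn +1·90°
n=2: pose=(2,7,S); sL=90/233, sR=90/313; mL=-35055/72929, mR=-6885/72929; mL+mR=-180/313 → advance -1; mR−mL=90/233 → turn +1·90°
n=3: pose=(2,8,E); sL=45/194, sR=9/26; mL=-2331/5044, mR=-1161/5044; mL+mR=-9/13 → advance -1; mR−mL=45/194 → turn +1·90°
n=4: pose=(1,8,N); sL=90/493, sR=2/9; mL=-1391/4437, mR=-581/4437; mL+mR=-4/9 → advance -1; mR−mL=90/493 → turn +1·90°
n=5: pose=(1,7,W); sL=45/169, sR=45/229; mL=-25515/77402, mR=-4905/77402; mL+mR=-90/229 → advance -1; mR−mL=45/169 → turn +1·90°
n=6: pose=(2,7,S); sL=90/233, sR=90/313; mL=-35055/72929, mR=-6885/72929; mL+mR=-180/313 → advance -1; mR−mL=90/233 → turn +1·90°

0 90/493 2/9 -1391/4437 -581/4437 1 8 N
1 45/169 45/229 -25515/77402 -4905/77402 1 7 W
2 90/233 90/313 -35055/72929 -6885/72929 2 7 S
3 45/194 9/26 -2331/5044 -1161/5044 2 8 E
4 90/493 2/9 -1391/4437 -581/4437 1 8 N
5 45/169 45/229 -25515/77402 -4905/77402 1 7 W
6 90/233 90/313 -35055/72929 -6885/72929 2 7 S
final 2 8 E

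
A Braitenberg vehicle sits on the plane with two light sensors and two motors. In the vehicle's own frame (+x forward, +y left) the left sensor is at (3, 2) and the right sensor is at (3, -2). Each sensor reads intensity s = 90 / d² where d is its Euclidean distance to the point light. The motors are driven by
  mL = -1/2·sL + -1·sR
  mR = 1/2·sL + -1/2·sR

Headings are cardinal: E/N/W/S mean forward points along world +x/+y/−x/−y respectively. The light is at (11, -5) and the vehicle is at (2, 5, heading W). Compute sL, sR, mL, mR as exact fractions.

left sensor world pos  = (-1, 3); dL² = 208
right sensor world pos = (-1, 7); dR² = 288
sL = 90/208 = 45/104
sR = 90/288 = 5/16
mL = -1/2·sL + -1·sR = -55/104
mR = 1/2·sL + -1/2·sR = 25/416

45/104 5/16 -55/104 25/416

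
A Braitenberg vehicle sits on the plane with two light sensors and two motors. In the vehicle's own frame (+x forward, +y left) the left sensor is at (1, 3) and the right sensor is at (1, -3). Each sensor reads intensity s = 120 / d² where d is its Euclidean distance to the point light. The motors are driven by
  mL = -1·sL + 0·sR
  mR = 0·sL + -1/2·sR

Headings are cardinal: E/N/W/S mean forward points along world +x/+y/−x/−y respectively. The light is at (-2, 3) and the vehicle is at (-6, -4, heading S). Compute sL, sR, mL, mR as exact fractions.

left sensor world pos  = (-3, -5); dL² = 65
right sensor world pos = (-9, -5); dR² = 113
sL = 120/65 = 24/13
sR = 120/113 = 120/113
mL = -1·sL + 0·sR = -24/13
mR = 0·sL + -1/2·sR = -60/113

24/13 120/113 -24/13 -60/113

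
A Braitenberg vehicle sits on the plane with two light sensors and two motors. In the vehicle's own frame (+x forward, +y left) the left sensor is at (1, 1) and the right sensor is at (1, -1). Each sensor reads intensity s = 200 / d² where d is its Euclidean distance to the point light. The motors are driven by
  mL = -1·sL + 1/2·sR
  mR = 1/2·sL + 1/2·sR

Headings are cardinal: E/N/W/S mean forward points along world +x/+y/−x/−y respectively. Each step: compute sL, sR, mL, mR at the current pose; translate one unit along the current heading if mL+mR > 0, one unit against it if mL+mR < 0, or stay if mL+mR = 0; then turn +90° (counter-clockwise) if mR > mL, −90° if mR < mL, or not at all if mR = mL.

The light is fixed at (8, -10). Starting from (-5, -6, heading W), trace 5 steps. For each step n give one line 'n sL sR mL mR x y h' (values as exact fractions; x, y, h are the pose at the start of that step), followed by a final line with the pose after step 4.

n=0: pose=(-5,-6,W); sL=40/41, sR=200/221; mL=-4740/9061, mR=8520/9061; mL+mR=3780/9061 → advance +1; mR−mL=60/41 → turn +1·90°
n=1: pose=(-6,-6,S); sL=100/89, sR=100/117; mL=-7250/10413, mR=10300/10413; mL+mR=3050/10413 → advance +1; mR−mL=150/89 → turn +1·90°
n=2: pose=(-6,-7,E); sL=40/37, sR=200/173; mL=-3220/6401, mR=7160/6401; mL+mR=3940/6401 → advance +1; mR−mL=60/37 → turn +1·90°
n=3: pose=(-5,-7,N); sL=50/53, sR=5/4; mL=-135/424, mR=465/424; mL+mR=165/212 → advance +1; mR−mL=75/53 → turn +1·90°
n=4: pose=(-5,-6,W); sL=40/41, sR=200/221; mL=-4740/9061, mR=8520/9061; mL+mR=3780/9061 → advance +1; mR−mL=60/41 → turn +1·90°

0 40/41 200/221 -4740/9061 8520/9061 -5 -6 W
1 100/89 100/117 -7250/10413 10300/10413 -6 -6 S
2 40/37 200/173 -3220/6401 7160/6401 -6 -7 E
3 50/53 5/4 -135/424 465/424 -5 -7 N
4 40/41 200/221 -4740/9061 8520/9061 -5 -6 W
final -6 -6 S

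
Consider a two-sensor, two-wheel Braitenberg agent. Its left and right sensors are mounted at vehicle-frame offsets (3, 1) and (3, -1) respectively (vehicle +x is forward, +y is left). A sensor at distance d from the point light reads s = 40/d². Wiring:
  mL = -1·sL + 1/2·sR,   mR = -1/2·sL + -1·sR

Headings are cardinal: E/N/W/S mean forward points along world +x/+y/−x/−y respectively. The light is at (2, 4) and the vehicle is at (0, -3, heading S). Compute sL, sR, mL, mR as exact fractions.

left sensor world pos  = (1, -6); dL² = 101
right sensor world pos = (-1, -6); dR² = 109
sL = 40/101 = 40/101
sR = 40/109 = 40/109
mL = -1·sL + 1/2·sR = -2340/11009
mR = -1/2·sL + -1·sR = -6220/11009

40/101 40/109 -2340/11009 -6220/11009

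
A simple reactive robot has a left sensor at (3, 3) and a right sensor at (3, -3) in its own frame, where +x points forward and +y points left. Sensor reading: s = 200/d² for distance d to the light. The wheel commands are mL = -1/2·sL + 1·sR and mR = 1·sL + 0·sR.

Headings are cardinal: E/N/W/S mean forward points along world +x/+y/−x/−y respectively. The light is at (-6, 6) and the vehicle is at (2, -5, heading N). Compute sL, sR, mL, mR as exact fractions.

left sensor world pos  = (-1, -2); dL² = 89
right sensor world pos = (5, -2); dR² = 185
sL = 200/89 = 200/89
sR = 200/185 = 40/37
mL = -1/2·sL + 1·sR = -140/3293
mR = 1·sL + 0·sR = 200/89

200/89 40/37 -140/3293 200/89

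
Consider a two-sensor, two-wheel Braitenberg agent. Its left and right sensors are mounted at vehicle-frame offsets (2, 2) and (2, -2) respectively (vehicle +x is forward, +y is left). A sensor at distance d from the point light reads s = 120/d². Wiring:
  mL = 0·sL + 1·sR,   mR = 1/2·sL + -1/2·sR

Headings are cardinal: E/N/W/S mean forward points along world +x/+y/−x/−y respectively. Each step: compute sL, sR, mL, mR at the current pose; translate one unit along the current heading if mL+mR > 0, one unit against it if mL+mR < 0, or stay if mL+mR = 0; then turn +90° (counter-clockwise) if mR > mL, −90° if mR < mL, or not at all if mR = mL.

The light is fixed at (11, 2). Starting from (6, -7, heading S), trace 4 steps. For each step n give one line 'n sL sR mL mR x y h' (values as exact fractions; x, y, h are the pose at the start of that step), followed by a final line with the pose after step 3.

0 12/13 12/17 12/17 24/221 6 -7 S
1 120/193 120/113 120/113 -4800/21809 6 -8 W
2 15/16 3/2 3/2 -9/32 5 -8 N
3 24/13 120/137 120/137 864/1781 5 -7 E
final 6 -7 S

n=0: pose=(6,-7,S); sL=12/13, sR=12/17; mL=12/17, mR=24/221; mL+mR=180/221 → advance +1; mR−mL=-132/221 → turn -1·90°
n=1: pose=(6,-8,W); sL=120/193, sR=120/113; mL=120/113, mR=-4800/21809; mL+mR=18360/21809 → advance +1; mR−mL=-27960/21809 → turn -1·90°
n=2: pose=(5,-8,N); sL=15/16, sR=3/2; mL=3/2, mR=-9/32; mL+mR=39/32 → advance +1; mR−mL=-57/32 → turn -1·90°
n=3: pose=(5,-7,E); sL=24/13, sR=120/137; mL=120/137, mR=864/1781; mL+mR=2424/1781 → advance +1; mR−mL=-696/1781 → turn -1·90°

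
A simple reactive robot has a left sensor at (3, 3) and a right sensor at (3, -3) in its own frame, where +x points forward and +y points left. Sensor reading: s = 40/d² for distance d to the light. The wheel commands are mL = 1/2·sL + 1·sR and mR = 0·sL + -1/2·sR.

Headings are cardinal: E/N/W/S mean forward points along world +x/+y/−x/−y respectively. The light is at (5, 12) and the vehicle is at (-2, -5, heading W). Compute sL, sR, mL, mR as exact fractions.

left sensor world pos  = (-5, -8); dL² = 500
right sensor world pos = (-5, -2); dR² = 296
sL = 40/500 = 2/25
sR = 40/296 = 5/37
mL = 1/2·sL + 1·sR = 162/925
mR = 0·sL + -1/2·sR = -5/74

2/25 5/37 162/925 -5/74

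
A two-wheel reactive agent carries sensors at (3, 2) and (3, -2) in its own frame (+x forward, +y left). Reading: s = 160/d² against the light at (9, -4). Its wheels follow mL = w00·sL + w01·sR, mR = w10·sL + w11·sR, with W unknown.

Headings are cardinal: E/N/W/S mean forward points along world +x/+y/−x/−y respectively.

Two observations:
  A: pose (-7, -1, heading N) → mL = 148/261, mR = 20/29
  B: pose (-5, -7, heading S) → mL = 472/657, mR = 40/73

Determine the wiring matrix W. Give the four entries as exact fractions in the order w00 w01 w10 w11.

obs A: pose=(-7,-1,N) → sL=4/9, sR=20/29, mL=148/261, mR=20/29
obs B: pose=(-5,-7,S) → sL=8/9, sR=40/73, mL=472/657, mR=40/73
sensor matrix S = [[4/9, 20/29], [8/9, 40/73]]; det S = -7040/19053
solve [mL_A; mL_B] = S·[w00; w01] and [mR_A; mR_B] = S·[w10; w11]:
  w00 = 1/2, w01 = 1/2, w10 = 0, w11 = 1

1/2 1/2 0 1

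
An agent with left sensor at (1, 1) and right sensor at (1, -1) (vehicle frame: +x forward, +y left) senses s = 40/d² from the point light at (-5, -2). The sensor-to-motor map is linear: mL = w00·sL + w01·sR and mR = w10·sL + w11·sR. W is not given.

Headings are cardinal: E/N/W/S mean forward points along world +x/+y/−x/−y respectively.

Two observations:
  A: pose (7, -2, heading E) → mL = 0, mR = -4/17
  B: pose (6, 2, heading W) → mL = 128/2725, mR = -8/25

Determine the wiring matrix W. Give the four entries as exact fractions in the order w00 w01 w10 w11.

obs A: pose=(7,-2,E) → sL=4/17, sR=4/17, mL=0, mR=-4/17
obs B: pose=(6,2,W) → sL=40/109, sR=8/25, mL=128/2725, mR=-8/25
sensor matrix S = [[4/17, 4/17], [40/109, 8/25]]; det S = -512/46325
solve [mL_A; mL_B] = S·[w00; w01] and [mR_A; mR_B] = S·[w10; w11]:
  w00 = 1, w01 = -1, w10 = 0, w11 = -1

1 -1 0 -1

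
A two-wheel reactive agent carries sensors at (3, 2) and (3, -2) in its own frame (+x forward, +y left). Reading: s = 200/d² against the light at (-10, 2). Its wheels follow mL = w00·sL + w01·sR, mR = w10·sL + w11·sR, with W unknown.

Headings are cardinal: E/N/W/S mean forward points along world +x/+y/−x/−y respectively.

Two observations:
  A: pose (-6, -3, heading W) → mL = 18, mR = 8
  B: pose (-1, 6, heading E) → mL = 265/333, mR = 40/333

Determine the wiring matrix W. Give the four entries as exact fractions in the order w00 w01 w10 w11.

obs A: pose=(-6,-3,W) → sL=4, sR=20, mL=18, mR=8
obs B: pose=(-1,6,E) → sL=10/9, sR=50/37, mL=265/333, mR=40/333
sensor matrix S = [[4, 20], [10/9, 50/37]]; det S = -5600/333
solve [mL_A; mL_B] = S·[w00; w01] and [mR_A; mR_B] = S·[w10; w11]:
  w00 = -1/2, w01 = 1, w10 = -1/2, w11 = 1/2

-1/2 1 -1/2 1/2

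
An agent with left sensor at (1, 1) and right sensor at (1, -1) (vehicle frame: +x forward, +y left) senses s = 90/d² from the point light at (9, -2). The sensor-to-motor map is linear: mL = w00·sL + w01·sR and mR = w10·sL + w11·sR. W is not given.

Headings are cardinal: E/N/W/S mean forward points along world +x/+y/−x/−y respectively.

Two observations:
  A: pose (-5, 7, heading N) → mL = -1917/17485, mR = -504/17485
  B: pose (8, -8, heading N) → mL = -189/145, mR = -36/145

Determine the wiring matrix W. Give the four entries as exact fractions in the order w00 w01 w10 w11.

obs A: pose=(-5,7,N) → sL=18/65, sR=90/269, mL=-1917/17485, mR=-504/17485
obs B: pose=(8,-8,N) → sL=90/29, sR=18/5, mL=-189/145, mR=-36/145
sensor matrix S = [[18/65, 90/269], [90/29, 18/5]]; det S = -104976/2535325
solve [mL_A; mL_B] = S·[w00; w01] and [mR_A; mR_B] = S·[w10; w11]:
  w00 = -1, w01 = 1/2, w10 = 1/2, w11 = -1/2

-1 1/2 1/2 -1/2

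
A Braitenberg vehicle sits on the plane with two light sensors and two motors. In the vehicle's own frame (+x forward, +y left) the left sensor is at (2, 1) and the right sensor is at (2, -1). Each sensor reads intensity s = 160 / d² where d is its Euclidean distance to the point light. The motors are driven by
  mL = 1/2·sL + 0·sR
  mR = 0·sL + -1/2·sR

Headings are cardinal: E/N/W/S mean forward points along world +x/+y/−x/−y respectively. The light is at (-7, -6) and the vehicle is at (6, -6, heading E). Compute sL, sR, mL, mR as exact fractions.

left sensor world pos  = (8, -5); dL² = 226
right sensor world pos = (8, -7); dR² = 226
sL = 160/226 = 80/113
sR = 160/226 = 80/113
mL = 1/2·sL + 0·sR = 40/113
mR = 0·sL + -1/2·sR = -40/113

80/113 80/113 40/113 -40/113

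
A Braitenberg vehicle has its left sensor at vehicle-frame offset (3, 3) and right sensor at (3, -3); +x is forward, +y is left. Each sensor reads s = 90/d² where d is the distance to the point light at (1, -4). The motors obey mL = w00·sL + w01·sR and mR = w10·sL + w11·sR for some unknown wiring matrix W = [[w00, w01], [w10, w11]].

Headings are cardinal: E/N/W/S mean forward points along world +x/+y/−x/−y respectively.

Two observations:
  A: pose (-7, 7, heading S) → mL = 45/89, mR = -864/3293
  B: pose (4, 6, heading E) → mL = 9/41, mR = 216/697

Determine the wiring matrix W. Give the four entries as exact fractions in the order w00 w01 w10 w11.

1/2 0 -1/2 1/2

obs A: pose=(-7,7,S) → sL=90/89, sR=18/37, mL=45/89, mR=-864/3293
obs B: pose=(4,6,E) → sL=18/41, sR=18/17, mL=9/41, mR=216/697
sensor matrix S = [[90/89, 18/37], [18/41, 18/17]]; det S = 1967328/2295221
solve [mL_A; mL_B] = S·[w00; w01] and [mR_A; mR_B] = S·[w10; w11]:
  w00 = 1/2, w01 = 0, w10 = -1/2, w11 = 1/2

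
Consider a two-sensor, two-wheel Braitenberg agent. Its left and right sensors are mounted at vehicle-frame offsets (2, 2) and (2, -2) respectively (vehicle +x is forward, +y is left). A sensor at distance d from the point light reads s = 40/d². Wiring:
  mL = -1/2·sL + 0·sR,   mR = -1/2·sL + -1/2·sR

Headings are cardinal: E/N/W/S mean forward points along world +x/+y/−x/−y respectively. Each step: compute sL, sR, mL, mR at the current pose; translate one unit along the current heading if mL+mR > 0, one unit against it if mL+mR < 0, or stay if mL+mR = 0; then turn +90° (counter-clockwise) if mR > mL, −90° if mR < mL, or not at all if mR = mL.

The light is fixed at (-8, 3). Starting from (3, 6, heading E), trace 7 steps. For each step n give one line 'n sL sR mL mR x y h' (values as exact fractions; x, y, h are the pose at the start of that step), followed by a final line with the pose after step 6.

n=0: pose=(3,6,E); sL=20/97, sR=4/17; mL=-10/97, mR=-364/1649; mL+mR=-534/1649 → advance -1; mR−mL=-2/17 → turn -1·90°
n=1: pose=(2,6,S); sL=8/29, sR=8/13; mL=-4/29, mR=-168/377; mL+mR=-220/377 → advance -1; mR−mL=-4/13 → turn -1·90°
n=2: pose=(2,7,W); sL=10/17, sR=2/5; mL=-5/17, mR=-42/85; mL+mR=-67/85 → advance -1; mR−mL=-1/5 → turn -1·90°
n=3: pose=(3,7,N); sL=40/117, sR=8/41; mL=-20/117, mR=-1288/4797; mL+mR=-2108/4797 → advance -1; mR−mL=-4/41 → turn -1·90°
n=4: pose=(3,6,E); sL=20/97, sR=4/17; mL=-10/97, mR=-364/1649; mL+mR=-534/1649 → advance -1; mR−mL=-2/17 → turn -1·90°
n=5: pose=(2,6,S); sL=8/29, sR=8/13; mL=-4/29, mR=-168/377; mL+mR=-220/377 → advance -1; mR−mL=-4/13 → turn -1·90°
n=6: pose=(2,7,W); sL=10/17, sR=2/5; mL=-5/17, mR=-42/85; mL+mR=-67/85 → advance -1; mR−mL=-1/5 → turn -1·90°

0 20/97 4/17 -10/97 -364/1649 3 6 E
1 8/29 8/13 -4/29 -168/377 2 6 S
2 10/17 2/5 -5/17 -42/85 2 7 W
3 40/117 8/41 -20/117 -1288/4797 3 7 N
4 20/97 4/17 -10/97 -364/1649 3 6 E
5 8/29 8/13 -4/29 -168/377 2 6 S
6 10/17 2/5 -5/17 -42/85 2 7 W
final 3 7 N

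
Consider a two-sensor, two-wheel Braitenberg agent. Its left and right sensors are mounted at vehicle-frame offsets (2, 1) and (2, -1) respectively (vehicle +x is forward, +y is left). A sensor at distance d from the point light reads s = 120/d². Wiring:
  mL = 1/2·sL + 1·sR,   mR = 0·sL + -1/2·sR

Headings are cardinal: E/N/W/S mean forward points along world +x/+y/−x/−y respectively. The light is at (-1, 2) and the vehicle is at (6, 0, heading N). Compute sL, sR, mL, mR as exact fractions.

10/3 15/8 85/24 -15/16

left sensor world pos  = (5, 2); dL² = 36
right sensor world pos = (7, 2); dR² = 64
sL = 120/36 = 10/3
sR = 120/64 = 15/8
mL = 1/2·sL + 1·sR = 85/24
mR = 0·sL + -1/2·sR = -15/16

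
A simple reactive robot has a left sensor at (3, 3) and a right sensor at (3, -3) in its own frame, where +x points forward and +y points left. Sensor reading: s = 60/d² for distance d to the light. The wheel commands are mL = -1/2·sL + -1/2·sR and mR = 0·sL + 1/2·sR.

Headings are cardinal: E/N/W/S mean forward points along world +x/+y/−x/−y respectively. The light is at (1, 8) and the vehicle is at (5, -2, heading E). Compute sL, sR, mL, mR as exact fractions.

30/49 30/109 -2370/5341 15/109

left sensor world pos  = (8, 1); dL² = 98
right sensor world pos = (8, -5); dR² = 218
sL = 60/98 = 30/49
sR = 60/218 = 30/109
mL = -1/2·sL + -1/2·sR = -2370/5341
mR = 0·sL + 1/2·sR = 15/109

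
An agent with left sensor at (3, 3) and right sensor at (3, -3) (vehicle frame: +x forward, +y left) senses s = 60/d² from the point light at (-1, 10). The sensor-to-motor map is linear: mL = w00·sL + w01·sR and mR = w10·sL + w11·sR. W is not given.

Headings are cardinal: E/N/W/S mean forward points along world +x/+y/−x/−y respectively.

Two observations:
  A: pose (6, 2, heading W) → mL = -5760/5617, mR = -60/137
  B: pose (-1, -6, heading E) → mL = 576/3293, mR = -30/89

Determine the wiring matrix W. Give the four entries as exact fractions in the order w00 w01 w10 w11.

obs A: pose=(6,2,W) → sL=60/137, sR=60/41, mL=-5760/5617, mR=-60/137
obs B: pose=(-1,-6,E) → sL=30/89, sR=6/37, mL=576/3293, mR=-30/89
sensor matrix S = [[60/137, 60/41], [30/89, 6/37]]; det S = -7810560/18496781
solve [mL_A; mL_B] = S·[w00; w01] and [mR_A; mR_B] = S·[w10; w11]:
  w00 = 1, w01 = -1, w10 = -1, w11 = 0

1 -1 -1 0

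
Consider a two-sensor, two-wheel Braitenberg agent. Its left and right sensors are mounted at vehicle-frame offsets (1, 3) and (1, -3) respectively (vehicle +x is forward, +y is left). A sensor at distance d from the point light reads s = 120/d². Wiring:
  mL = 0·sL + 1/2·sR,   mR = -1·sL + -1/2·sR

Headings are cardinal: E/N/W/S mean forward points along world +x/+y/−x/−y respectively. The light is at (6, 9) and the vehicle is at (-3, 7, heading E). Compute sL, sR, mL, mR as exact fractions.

left sensor world pos  = (-2, 10); dL² = 65
right sensor world pos = (-2, 4); dR² = 89
sL = 120/65 = 24/13
sR = 120/89 = 120/89
mL = 0·sL + 1/2·sR = 60/89
mR = -1·sL + -1/2·sR = -2916/1157

24/13 120/89 60/89 -2916/1157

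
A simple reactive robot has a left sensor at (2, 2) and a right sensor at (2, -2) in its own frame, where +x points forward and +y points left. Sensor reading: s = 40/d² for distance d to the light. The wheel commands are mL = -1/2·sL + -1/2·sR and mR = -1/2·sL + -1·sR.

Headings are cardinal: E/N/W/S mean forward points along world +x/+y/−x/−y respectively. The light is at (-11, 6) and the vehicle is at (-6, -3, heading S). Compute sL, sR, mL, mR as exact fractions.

4/17 4/13 -60/221 -94/221

left sensor world pos  = (-4, -5); dL² = 170
right sensor world pos = (-8, -5); dR² = 130
sL = 40/170 = 4/17
sR = 40/130 = 4/13
mL = -1/2·sL + -1/2·sR = -60/221
mR = -1/2·sL + -1·sR = -94/221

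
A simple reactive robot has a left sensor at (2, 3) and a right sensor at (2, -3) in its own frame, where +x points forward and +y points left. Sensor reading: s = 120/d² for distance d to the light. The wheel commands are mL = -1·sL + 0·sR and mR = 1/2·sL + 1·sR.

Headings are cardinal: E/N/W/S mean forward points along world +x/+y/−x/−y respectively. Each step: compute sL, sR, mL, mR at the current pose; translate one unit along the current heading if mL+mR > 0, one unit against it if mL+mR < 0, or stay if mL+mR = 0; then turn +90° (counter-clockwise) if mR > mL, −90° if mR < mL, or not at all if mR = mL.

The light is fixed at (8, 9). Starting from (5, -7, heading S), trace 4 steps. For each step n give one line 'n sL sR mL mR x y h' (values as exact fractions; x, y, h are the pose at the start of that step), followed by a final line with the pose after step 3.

n=0: pose=(5,-7,S); sL=10/27, sR=1/3; mL=-10/27, mR=14/27; mL+mR=4/27 → advance +1; mR−mL=8/9 → turn +1·90°
n=1: pose=(5,-8,E); sL=120/197, sR=120/401; mL=-120/197, mR=47700/78997; mL+mR=-420/78997 → advance -1; mR−mL=95820/78997 → turn +1·90°
n=2: pose=(4,-8,N); sL=60/137, sR=60/113; mL=-60/137, mR=11610/15481; mL+mR=4830/15481 → advance +1; mR−mL=18390/15481 → turn +1·90°
n=3: pose=(4,-7,W); sL=120/397, sR=24/41; mL=-120/397, mR=11988/16277; mL+mR=7068/16277 → advance +1; mR−mL=16908/16277 → turn +1·90°

0 10/27 1/3 -10/27 14/27 5 -7 S
1 120/197 120/401 -120/197 47700/78997 5 -8 E
2 60/137 60/113 -60/137 11610/15481 4 -8 N
3 120/397 24/41 -120/397 11988/16277 4 -7 W
final 3 -7 S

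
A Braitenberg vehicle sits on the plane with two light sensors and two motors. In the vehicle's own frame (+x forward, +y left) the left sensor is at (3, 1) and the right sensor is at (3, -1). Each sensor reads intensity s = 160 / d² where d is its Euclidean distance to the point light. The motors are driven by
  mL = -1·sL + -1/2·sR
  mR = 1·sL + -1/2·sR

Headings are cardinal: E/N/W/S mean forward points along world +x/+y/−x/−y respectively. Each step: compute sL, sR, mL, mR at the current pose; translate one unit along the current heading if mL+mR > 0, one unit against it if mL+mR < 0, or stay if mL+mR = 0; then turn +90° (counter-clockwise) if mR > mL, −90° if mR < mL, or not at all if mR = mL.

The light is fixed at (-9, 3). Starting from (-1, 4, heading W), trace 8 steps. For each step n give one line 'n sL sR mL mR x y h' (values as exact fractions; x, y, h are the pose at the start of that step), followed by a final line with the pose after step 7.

0 32/5 160/29 -1328/145 528/145 -1 4 W
1 20/13 40/17 -600/221 80/221 0 4 S
2 160/153 32/29 -7088/4437 2192/4437 0 5 E
3 80/37 80/53 -5720/1961 2760/1961 -1 5 N
4 32/5 160/29 -1328/145 528/145 -1 4 W
5 20/13 40/17 -600/221 80/221 0 4 S
6 160/153 32/29 -7088/4437 2192/4437 0 5 E
7 80/37 80/53 -5720/1961 2760/1961 -1 5 N
final -1 4 W

n=0: pose=(-1,4,W); sL=32/5, sR=160/29; mL=-1328/145, mR=528/145; mL+mR=-160/29 → advance -1; mR−mL=64/5 → turn +1·90°
n=1: pose=(0,4,S); sL=20/13, sR=40/17; mL=-600/221, mR=80/221; mL+mR=-40/17 → advance -1; mR−mL=40/13 → turn +1·90°
n=2: pose=(0,5,E); sL=160/153, sR=32/29; mL=-7088/4437, mR=2192/4437; mL+mR=-32/29 → advance -1; mR−mL=320/153 → turn +1·90°
n=3: pose=(-1,5,N); sL=80/37, sR=80/53; mL=-5720/1961, mR=2760/1961; mL+mR=-80/53 → advance -1; mR−mL=160/37 → turn +1·90°
n=4: pose=(-1,4,W); sL=32/5, sR=160/29; mL=-1328/145, mR=528/145; mL+mR=-160/29 → advance -1; mR−mL=64/5 → turn +1·90°
n=5: pose=(0,4,S); sL=20/13, sR=40/17; mL=-600/221, mR=80/221; mL+mR=-40/17 → advance -1; mR−mL=40/13 → turn +1·90°
n=6: pose=(0,5,E); sL=160/153, sR=32/29; mL=-7088/4437, mR=2192/4437; mL+mR=-32/29 → advance -1; mR−mL=320/153 → turn +1·90°
n=7: pose=(-1,5,N); sL=80/37, sR=80/53; mL=-5720/1961, mR=2760/1961; mL+mR=-80/53 → advance -1; mR−mL=160/37 → turn +1·90°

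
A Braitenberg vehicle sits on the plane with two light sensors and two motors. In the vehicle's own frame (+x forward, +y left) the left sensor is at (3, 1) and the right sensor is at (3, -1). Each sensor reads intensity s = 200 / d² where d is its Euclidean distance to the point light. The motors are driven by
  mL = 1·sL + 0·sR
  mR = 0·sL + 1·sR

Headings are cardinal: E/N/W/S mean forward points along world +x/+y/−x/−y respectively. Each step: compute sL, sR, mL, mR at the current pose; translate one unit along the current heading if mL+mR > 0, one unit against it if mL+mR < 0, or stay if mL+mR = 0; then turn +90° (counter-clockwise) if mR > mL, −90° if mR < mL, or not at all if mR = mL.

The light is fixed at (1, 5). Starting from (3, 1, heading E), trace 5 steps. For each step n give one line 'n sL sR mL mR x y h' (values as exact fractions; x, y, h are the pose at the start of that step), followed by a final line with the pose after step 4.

0 100/17 4 100/17 4 3 1 E
1 40/13 200/53 40/13 200/53 4 1 S
2 50/13 25/9 50/13 25/9 4 0 E
3 200/89 200/73 200/89 200/73 5 0 S
4 100/37 100/49 100/37 100/49 5 -1 E
final 6 -1 S

n=0: pose=(3,1,E); sL=100/17, sR=4; mL=100/17, mR=4; mL+mR=168/17 → advance +1; mR−mL=-32/17 → turn -1·90°
n=1: pose=(4,1,S); sL=40/13, sR=200/53; mL=40/13, mR=200/53; mL+mR=4720/689 → advance +1; mR−mL=480/689 → turn +1·90°
n=2: pose=(4,0,E); sL=50/13, sR=25/9; mL=50/13, mR=25/9; mL+mR=775/117 → advance +1; mR−mL=-125/117 → turn -1·90°
n=3: pose=(5,0,S); sL=200/89, sR=200/73; mL=200/89, mR=200/73; mL+mR=32400/6497 → advance +1; mR−mL=3200/6497 → turn +1·90°
n=4: pose=(5,-1,E); sL=100/37, sR=100/49; mL=100/37, mR=100/49; mL+mR=8600/1813 → advance +1; mR−mL=-1200/1813 → turn -1·90°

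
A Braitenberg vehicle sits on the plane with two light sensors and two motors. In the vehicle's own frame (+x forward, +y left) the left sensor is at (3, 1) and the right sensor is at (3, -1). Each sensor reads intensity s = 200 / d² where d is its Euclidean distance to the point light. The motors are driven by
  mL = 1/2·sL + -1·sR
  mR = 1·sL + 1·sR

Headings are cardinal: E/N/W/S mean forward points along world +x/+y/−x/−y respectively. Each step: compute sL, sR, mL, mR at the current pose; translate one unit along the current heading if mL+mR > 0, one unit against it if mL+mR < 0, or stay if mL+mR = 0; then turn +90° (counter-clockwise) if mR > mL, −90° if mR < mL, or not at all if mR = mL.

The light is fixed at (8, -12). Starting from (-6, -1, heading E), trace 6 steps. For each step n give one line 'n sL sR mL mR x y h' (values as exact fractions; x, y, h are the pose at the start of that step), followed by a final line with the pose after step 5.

0 40/53 200/221 -6180/11713 19440/11713 -6 -1 E
1 25/49 10/17 -555/1666 915/833 -5 -1 N
2 200/377 8/17 -1316/6409 6416/6409 -5 0 W
3 4/5 100/153 -194/765 1112/765 -6 0 S
4 40/53 200/221 -6180/11713 19440/11713 -6 -1 E
5 25/49 10/17 -555/1666 915/833 -5 -1 N
final -5 0 W

n=0: pose=(-6,-1,E); sL=40/53, sR=200/221; mL=-6180/11713, mR=19440/11713; mL+mR=60/53 → advance +1; mR−mL=25620/11713 → turn +1·90°
n=1: pose=(-5,-1,N); sL=25/49, sR=10/17; mL=-555/1666, mR=915/833; mL+mR=75/98 → advance +1; mR−mL=2385/1666 → turn +1·90°
n=2: pose=(-5,0,W); sL=200/377, sR=8/17; mL=-1316/6409, mR=6416/6409; mL+mR=300/377 → advance +1; mR−mL=7732/6409 → turn +1·90°
n=3: pose=(-6,0,S); sL=4/5, sR=100/153; mL=-194/765, mR=1112/765; mL+mR=6/5 → advance +1; mR−mL=1306/765 → turn +1·90°
n=4: pose=(-6,-1,E); sL=40/53, sR=200/221; mL=-6180/11713, mR=19440/11713; mL+mR=60/53 → advance +1; mR−mL=25620/11713 → turn +1·90°
n=5: pose=(-5,-1,N); sL=25/49, sR=10/17; mL=-555/1666, mR=915/833; mL+mR=75/98 → advance +1; mR−mL=2385/1666 → turn +1·90°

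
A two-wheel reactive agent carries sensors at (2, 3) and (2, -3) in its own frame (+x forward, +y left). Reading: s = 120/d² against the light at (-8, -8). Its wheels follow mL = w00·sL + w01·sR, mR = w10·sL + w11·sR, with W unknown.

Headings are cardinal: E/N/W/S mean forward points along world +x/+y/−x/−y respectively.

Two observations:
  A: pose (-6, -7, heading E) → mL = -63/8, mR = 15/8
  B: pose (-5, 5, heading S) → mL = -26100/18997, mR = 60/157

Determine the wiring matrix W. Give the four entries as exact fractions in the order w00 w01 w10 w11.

obs A: pose=(-6,-7,E) → sL=15/4, sR=6, mL=-63/8, mR=15/8
obs B: pose=(-5,5,S) → sL=120/157, sR=120/121, mL=-26100/18997, mR=60/157
sensor matrix S = [[15/4, 6], [120/157, 120/121]]; det S = -16470/18997
solve [mL_A; mL_B] = S·[w00; w01] and [mR_A; mR_B] = S·[w10; w11]:
  w00 = -1/2, w01 = -1, w10 = 1/2, w11 = 0

-1/2 -1 1/2 0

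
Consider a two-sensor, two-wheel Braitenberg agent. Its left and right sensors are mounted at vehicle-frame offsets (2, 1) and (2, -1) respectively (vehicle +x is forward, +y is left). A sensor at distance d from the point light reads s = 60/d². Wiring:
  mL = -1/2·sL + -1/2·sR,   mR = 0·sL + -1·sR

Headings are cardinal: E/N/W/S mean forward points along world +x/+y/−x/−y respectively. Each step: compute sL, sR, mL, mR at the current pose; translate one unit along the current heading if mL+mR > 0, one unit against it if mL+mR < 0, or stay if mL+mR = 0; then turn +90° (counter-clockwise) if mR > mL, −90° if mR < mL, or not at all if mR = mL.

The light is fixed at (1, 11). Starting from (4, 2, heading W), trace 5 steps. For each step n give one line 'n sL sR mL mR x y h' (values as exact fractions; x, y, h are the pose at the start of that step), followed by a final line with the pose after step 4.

0 60/101 12/13 -996/1313 -12/13 4 2 W
1 30/29 30/37 -990/1073 -30/37 5 2 N
2 12/25 12/17 -252/425 -12/17 5 1 W
3 3/4 3/5 -27/40 -3/5 6 1 N
4 20/51 60/109 -2620/5559 -60/109 6 0 W
final 7 0 N

n=0: pose=(4,2,W); sL=60/101, sR=12/13; mL=-996/1313, mR=-12/13; mL+mR=-2208/1313 → advance -1; mR−mL=-216/1313 → turn -1·90°
n=1: pose=(5,2,N); sL=30/29, sR=30/37; mL=-990/1073, mR=-30/37; mL+mR=-1860/1073 → advance -1; mR−mL=120/1073 → turn +1·90°
n=2: pose=(5,1,W); sL=12/25, sR=12/17; mL=-252/425, mR=-12/17; mL+mR=-552/425 → advance -1; mR−mL=-48/425 → turn -1·90°
n=3: pose=(6,1,N); sL=3/4, sR=3/5; mL=-27/40, mR=-3/5; mL+mR=-51/40 → advance -1; mR−mL=3/40 → turn +1·90°
n=4: pose=(6,0,W); sL=20/51, sR=60/109; mL=-2620/5559, mR=-60/109; mL+mR=-5680/5559 → advance -1; mR−mL=-440/5559 → turn -1·90°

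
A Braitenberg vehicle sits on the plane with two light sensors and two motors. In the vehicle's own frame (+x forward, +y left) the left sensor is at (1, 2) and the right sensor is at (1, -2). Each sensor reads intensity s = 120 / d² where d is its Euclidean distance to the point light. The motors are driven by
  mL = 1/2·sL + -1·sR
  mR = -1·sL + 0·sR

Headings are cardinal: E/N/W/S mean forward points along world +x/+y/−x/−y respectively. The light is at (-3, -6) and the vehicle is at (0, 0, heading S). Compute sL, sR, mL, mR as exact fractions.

left sensor world pos  = (2, -1); dL² = 50
right sensor world pos = (-2, -1); dR² = 26
sL = 120/50 = 12/5
sR = 120/26 = 60/13
mL = 1/2·sL + -1·sR = -222/65
mR = -1·sL + 0·sR = -12/5

12/5 60/13 -222/65 -12/5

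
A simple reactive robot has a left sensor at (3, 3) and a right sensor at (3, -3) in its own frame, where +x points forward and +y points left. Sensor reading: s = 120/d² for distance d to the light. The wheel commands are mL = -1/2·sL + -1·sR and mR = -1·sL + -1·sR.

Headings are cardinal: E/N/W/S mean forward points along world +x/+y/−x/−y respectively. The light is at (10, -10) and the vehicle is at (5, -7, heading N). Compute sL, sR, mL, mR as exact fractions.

left sensor world pos  = (2, -4); dL² = 100
right sensor world pos = (8, -4); dR² = 40
sL = 120/100 = 6/5
sR = 120/40 = 3
mL = -1/2·sL + -1·sR = -18/5
mR = -1·sL + -1·sR = -21/5

6/5 3 -18/5 -21/5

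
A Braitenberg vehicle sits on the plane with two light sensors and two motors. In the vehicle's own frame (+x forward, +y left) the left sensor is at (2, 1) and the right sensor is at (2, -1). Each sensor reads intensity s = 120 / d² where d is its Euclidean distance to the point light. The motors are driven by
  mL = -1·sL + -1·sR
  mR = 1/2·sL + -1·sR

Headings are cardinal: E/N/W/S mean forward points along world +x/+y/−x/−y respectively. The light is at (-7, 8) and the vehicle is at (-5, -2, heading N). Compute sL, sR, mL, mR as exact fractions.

left sensor world pos  = (-6, 0); dL² = 65
right sensor world pos = (-4, 0); dR² = 73
sL = 120/65 = 24/13
sR = 120/73 = 120/73
mL = -1·sL + -1·sR = -3312/949
mR = 1/2·sL + -1·sR = -684/949

24/13 120/73 -3312/949 -684/949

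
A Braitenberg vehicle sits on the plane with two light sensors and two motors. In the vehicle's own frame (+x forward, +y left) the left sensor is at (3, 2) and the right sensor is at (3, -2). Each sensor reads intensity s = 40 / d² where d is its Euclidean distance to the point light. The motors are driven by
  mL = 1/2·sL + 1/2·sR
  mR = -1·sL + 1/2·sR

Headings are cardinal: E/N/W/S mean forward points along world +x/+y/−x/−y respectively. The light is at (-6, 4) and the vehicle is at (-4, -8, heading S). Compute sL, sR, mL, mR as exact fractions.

left sensor world pos  = (-2, -11); dL² = 241
right sensor world pos = (-6, -11); dR² = 225
sL = 40/241 = 40/241
sR = 40/225 = 8/45
mL = 1/2·sL + 1/2·sR = 1864/10845
mR = -1·sL + 1/2·sR = -836/10845

40/241 8/45 1864/10845 -836/10845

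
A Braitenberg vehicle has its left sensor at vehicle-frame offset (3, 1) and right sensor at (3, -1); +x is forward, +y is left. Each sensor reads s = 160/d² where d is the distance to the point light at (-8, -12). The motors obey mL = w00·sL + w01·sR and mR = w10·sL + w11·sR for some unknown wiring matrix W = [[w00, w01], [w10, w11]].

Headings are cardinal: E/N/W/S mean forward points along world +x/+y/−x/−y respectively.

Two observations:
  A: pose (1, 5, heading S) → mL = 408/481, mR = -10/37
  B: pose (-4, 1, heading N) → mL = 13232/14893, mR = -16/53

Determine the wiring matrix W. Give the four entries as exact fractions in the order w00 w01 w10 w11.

obs A: pose=(1,5,S) → sL=20/37, sR=8/13, mL=408/481, mR=-10/37
obs B: pose=(-4,1,N) → sL=32/53, sR=160/281, mL=13232/14893, mR=-16/53
sensor matrix S = [[20/37, 8/13], [32/53, 160/281]]; det S = -456832/7163533
solve [mL_A; mL_B] = S·[w00; w01] and [mR_A; mR_B] = S·[w10; w11]:
  w00 = 1, w01 = 1/2, w10 = -1/2, w11 = 0

1 1/2 -1/2 0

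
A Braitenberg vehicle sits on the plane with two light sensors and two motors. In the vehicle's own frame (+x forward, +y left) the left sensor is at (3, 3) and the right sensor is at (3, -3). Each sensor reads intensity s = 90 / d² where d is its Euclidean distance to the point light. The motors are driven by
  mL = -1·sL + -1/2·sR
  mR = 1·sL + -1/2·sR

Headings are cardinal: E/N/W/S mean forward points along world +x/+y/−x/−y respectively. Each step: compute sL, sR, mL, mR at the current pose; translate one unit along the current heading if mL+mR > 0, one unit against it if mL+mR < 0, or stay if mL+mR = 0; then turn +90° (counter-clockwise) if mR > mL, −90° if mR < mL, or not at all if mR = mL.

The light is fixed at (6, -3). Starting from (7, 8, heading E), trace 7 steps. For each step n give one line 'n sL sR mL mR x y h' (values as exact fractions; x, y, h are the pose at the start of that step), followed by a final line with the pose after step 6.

0 45/106 9/8 -837/848 -117/848 7 8 E
1 18/41 18/41 -27/41 9/41 6 8 N
2 45/29 45/89 -9315/5162 6705/5162 6 7 W
3 18/13 90/53 -1539/689 369/689 7 7 S
4 45/106 9/8 -837/848 -117/848 7 8 E
5 18/41 18/41 -27/41 9/41 6 8 N
6 45/29 45/89 -9315/5162 6705/5162 6 7 W
final 7 7 S

n=0: pose=(7,8,E); sL=45/106, sR=9/8; mL=-837/848, mR=-117/848; mL+mR=-9/8 → advance -1; mR−mL=45/53 → turn +1·90°
n=1: pose=(6,8,N); sL=18/41, sR=18/41; mL=-27/41, mR=9/41; mL+mR=-18/41 → advance -1; mR−mL=36/41 → turn +1·90°
n=2: pose=(6,7,W); sL=45/29, sR=45/89; mL=-9315/5162, mR=6705/5162; mL+mR=-45/89 → advance -1; mR−mL=90/29 → turn +1·90°
n=3: pose=(7,7,S); sL=18/13, sR=90/53; mL=-1539/689, mR=369/689; mL+mR=-90/53 → advance -1; mR−mL=36/13 → turn +1·90°
n=4: pose=(7,8,E); sL=45/106, sR=9/8; mL=-837/848, mR=-117/848; mL+mR=-9/8 → advance -1; mR−mL=45/53 → turn +1·90°
n=5: pose=(6,8,N); sL=18/41, sR=18/41; mL=-27/41, mR=9/41; mL+mR=-18/41 → advance -1; mR−mL=36/41 → turn +1·90°
n=6: pose=(6,7,W); sL=45/29, sR=45/89; mL=-9315/5162, mR=6705/5162; mL+mR=-45/89 → advance -1; mR−mL=90/29 → turn +1·90°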